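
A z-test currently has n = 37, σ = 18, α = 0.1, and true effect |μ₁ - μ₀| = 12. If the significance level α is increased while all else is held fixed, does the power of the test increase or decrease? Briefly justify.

Power increases: a larger α lowers the critical value, so more of the H₁ sampling distribution falls in the rejection region.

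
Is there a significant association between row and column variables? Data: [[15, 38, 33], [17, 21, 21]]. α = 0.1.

χ² = 2.758. df = 2, critical = 4.605. Fail to reject H₀. No evidence of dependence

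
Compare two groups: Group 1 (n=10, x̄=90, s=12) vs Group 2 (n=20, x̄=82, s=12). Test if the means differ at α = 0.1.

Pooled sp = 12.0. t = 1.721, df = 28. Critical t = ±1.701. Reject H₀.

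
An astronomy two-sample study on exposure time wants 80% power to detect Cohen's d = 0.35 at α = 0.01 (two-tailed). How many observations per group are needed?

z_{α/2} = 2.576, z_β = Φ⁻¹(0.8) = 0.842. For small effect (d = 0.35): n per group = 2(z_{α/2} + z_β)²/d² = 2(2.576 + 0.842)²/0.35² = 190.7 → 191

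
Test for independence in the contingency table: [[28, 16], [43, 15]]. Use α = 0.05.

χ² = 1.304. df = 1, critical = 3.841. Fail to reject H₀. No evidence of dependence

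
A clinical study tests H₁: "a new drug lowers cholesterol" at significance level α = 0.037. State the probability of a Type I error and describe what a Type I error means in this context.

P(Type I error) = α = 0.037. A Type I error is rejecting H₀ when H₀ is actually true (false positive) — here, concluding that a new drug lowers cholesterol when in fact this is not the case. Consequence: approving an ineffective drug — patients take a useless medication and may skip effective alternatives.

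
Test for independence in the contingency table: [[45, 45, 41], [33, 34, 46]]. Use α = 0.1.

χ² = 2.35. df = 2, critical = 4.605. Fail to reject H₀. No evidence of dependence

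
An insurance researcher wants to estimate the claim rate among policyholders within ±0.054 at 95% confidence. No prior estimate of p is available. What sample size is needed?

Conservative approach: use p = 0.5 (maximizes p(1-p) = 0.25). n = z²(0.25)/E² = 1.96²×0.25/0.054² = 329.4 → n = 330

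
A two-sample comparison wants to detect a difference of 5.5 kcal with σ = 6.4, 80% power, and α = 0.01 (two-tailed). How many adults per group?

n per group = 2(z_α/2 + z_β)²σ²/d² = 2×(2.576 + 0.84)²×6.4²/5.5² = 31.6 → n = 32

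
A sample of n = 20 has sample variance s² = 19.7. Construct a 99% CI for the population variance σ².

df = 19. χ²_{0.005} = 38.582, χ²_{0.995} = 6.844. CI for σ² = ((n-1)s²/χ²_{α/2}, (n-1)s²/χ²_{1-α/2}) = (19·19.7/38.582, 19·19.7/6.844) = (9.7, 54.69)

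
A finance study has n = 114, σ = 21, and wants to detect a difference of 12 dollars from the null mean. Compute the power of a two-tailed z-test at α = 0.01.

SE = σ/√n = 21/√114 = 1.967. Non-centrality λ = d/SE = 12/1.967 = 6.101. Power ≈ Φ(λ - z_{α/2}) = Φ(6.101 - 2.576) = Φ(3.525) = 1.0.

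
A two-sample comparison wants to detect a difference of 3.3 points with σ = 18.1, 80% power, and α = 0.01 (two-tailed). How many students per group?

n per group = 2(z_α/2 + z_β)²σ²/d² = 2×(2.576 + 0.84)²×18.1²/3.3² = 702.1 → n = 703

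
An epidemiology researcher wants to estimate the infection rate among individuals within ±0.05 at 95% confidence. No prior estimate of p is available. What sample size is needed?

Conservative approach: use p = 0.5 (maximizes p(1-p) = 0.25). n = z²(0.25)/E² = 1.96²×0.25/0.05² = 384.2 → n = 385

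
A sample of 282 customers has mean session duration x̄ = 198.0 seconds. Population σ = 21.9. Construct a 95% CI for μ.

CI = x̄ ± z*(σ/√n) = 198.0 ± 1.96(21.9/√282) = 198.0 ± 2.56 = (195.44, 200.56)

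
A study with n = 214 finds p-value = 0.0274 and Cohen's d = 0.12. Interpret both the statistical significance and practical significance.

Statistically significant (p = 0.0274 < 0.05). Cohen's d = 0.12 indicates a very small effect size. Both statistical and practical significance should be considered.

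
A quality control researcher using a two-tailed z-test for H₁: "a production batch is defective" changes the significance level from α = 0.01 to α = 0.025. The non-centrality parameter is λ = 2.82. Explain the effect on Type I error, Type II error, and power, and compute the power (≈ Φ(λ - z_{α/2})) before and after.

Increasing α from 0.01 to 0.025:
• Type I error rate increases (α is the Type I rate by definition).
• Critical value moves from z_{α/2} = 2.576 to 2.241, so power = Φ(λ - z_{α/2}) goes from Φ(2.82 - 2.576) = 0.596 to Φ(2.82 - 2.241) = 0.719.
• Type II error rate β = 1 - power therefore decreases (0.404 → 0.281).
Appropriate when false negatives are costly — here, shipping a defective batch — faulty products reach customers.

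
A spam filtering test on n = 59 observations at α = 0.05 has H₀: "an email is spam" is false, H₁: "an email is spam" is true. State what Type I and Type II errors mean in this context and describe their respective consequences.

Type I (false positive): concluding that an email is spam when it is not — a legitimate email is sent to the spam folder and the user misses it. Type II (false negative): failing to conclude that an email is spam when it is — a spam email lands in the inbox. Which is costlier depends on domain priorities and is a judgement call rather than a statistical fact.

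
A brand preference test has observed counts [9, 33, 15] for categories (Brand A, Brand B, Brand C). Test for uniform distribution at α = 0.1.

Expected = 19 each. χ² = Σ(O-E)²/E = 16.421. df = 2, critical value = 4.605. Reject H₀.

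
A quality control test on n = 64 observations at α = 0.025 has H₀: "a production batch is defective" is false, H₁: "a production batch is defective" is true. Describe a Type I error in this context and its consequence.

Type I error: rejecting H₀ when it is true — concluding that a production batch is defective when in fact it is not. Consequence: scrapping a good batch — wasted material and cost for no reason.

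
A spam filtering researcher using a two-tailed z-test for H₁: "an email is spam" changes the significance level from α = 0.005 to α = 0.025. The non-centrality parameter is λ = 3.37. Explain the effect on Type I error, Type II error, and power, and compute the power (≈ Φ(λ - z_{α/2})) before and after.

Increasing α from 0.005 to 0.025:
• Type I error rate increases (α is the Type I rate by definition).
• Critical value moves from z_{α/2} = 2.807 to 2.241, so power = Φ(λ - z_{α/2}) goes from Φ(3.37 - 2.807) = 0.713 to Φ(3.37 - 2.241) = 0.871.
• Type II error rate β = 1 - power therefore decreases (0.287 → 0.129).
Appropriate when false negatives are costly — here, a spam email lands in the inbox.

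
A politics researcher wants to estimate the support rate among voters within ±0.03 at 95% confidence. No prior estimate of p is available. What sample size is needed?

Conservative approach: use p = 0.5 (maximizes p(1-p) = 0.25). n = z²(0.25)/E² = 1.96²×0.25/0.03² = 1067.1 → n = 1068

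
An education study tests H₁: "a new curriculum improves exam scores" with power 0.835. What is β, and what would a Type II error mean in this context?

β = 1 - power = 1 - 0.835 = 0.165. A Type II error is failing to reject H₀ when H₀ is false (false negative) — here, failing to conclude that a new curriculum improves exam scores when in fact it is true. Consequence: keeping the old curriculum when the new one would have helped students.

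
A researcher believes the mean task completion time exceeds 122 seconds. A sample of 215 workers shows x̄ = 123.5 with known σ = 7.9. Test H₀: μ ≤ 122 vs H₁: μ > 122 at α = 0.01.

z = 2.784. Critical value: 2.33. Reject H₀.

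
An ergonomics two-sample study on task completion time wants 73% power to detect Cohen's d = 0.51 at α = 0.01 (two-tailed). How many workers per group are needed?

z_{α/2} = 2.576, z_β = Φ⁻¹(0.73) = 0.613. For medium effect (d = 0.51): n per group = 2(z_{α/2} + z_β)²/d² = 2(2.576 + 0.613)²/0.51² = 78.2 → 79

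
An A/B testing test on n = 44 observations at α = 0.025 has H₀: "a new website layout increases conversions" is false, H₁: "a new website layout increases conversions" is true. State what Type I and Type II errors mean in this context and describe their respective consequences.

Type I (false positive): concluding that a new website layout increases conversions when it is not — rolling out a layout that doesn't actually help — wasted engineering effort. Type II (false negative): failing to conclude that a new website layout increases conversions when it is — discarding a layout that would have improved conversions — lost revenue. Which is costlier depends on domain priorities and is a judgement call rather than a statistical fact.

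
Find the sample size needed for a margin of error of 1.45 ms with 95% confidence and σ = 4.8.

n = (z*σ/E)² = (1.96×4.8/1.45)² = 42.1 → n = 43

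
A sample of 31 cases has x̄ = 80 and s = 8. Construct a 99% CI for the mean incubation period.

CI = x̄ ± t*(s/√n) = 80 ± 2.75(8/√31) = (76.05, 83.95)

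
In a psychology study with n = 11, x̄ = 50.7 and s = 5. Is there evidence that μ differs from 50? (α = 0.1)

t = (x̄ - μ₀)/(s/√n) = (50.7 - 50)/(5/√11) = 0.464. df = 10, critical t = ±1.812. Fail to reject H₀.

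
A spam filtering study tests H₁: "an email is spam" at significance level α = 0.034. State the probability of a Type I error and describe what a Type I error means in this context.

P(Type I error) = α = 0.034. A Type I error is rejecting H₀ when H₀ is actually true (false positive) — here, concluding that an email is spam when in fact this is not the case. Consequence: a legitimate email is sent to the spam folder and the user misses it.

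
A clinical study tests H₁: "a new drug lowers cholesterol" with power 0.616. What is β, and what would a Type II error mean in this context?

β = 1 - power = 1 - 0.616 = 0.384. A Type II error is failing to reject H₀ when H₀ is false (false negative) — here, failing to conclude that a new drug lowers cholesterol when in fact it is true. Consequence: shelving an effective drug — patients miss out on a treatment that would have helped.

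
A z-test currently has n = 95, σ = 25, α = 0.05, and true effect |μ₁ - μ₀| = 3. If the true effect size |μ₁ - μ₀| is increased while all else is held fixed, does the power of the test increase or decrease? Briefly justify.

Power increases: a larger true effect increases the non-centrality λ = |μ₁ - μ₀|/(σ/√n).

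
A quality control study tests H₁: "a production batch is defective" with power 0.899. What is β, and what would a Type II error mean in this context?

β = 1 - power = 1 - 0.899 = 0.101. A Type II error is failing to reject H₀ when H₀ is false (false negative) — here, failing to conclude that a production batch is defective when in fact it is true. Consequence: shipping a defective batch — faulty products reach customers.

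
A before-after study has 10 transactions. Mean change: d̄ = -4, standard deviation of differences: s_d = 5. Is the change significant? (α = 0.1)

t = d̄/(s_d/√n) = -4/(5/√10) = -2.53. df = 9, critical t = ±1.833. Reject H₀.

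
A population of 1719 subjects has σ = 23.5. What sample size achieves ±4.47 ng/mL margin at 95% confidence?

Without FPC: n₀ = (1.96×23.5/4.47)² = 106.178. With FPC: n = n₀N/(n₀+N-1) = 100.1 → n = 101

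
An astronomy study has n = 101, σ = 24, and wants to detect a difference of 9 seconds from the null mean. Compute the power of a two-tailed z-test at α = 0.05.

SE = σ/√n = 24/√101 = 2.388. Non-centrality λ = d/SE = 9/2.388 = 3.769. Power ≈ Φ(λ - z_{α/2}) = Φ(3.769 - 1.96) = Φ(1.809) = 0.965.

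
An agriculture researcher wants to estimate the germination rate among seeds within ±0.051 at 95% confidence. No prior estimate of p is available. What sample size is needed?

Conservative approach: use p = 0.5 (maximizes p(1-p) = 0.25). n = z²(0.25)/E² = 1.96²×0.25/0.051² = 369.2 → n = 370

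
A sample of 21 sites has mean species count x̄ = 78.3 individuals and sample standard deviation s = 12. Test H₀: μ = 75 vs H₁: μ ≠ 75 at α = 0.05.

t = (x̄ - μ₀)/(s/√n) = (78.3 - 75)/(12/√21) = 1.26. df = 20, critical t = ±2.086. Fail to reject H₀.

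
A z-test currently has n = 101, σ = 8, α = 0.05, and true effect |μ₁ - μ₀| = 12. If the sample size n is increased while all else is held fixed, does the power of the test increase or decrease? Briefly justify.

Power increases: a larger n shrinks the standard error σ/√n, moving the sampling distribution under H₁ further from the critical value.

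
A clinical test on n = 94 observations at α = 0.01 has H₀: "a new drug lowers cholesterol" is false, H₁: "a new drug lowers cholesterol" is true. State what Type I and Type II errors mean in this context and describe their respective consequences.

Type I (false positive): concluding that a new drug lowers cholesterol when it is not — approving an ineffective drug — patients take a useless medication and may skip effective alternatives. Type II (false negative): failing to conclude that a new drug lowers cholesterol when it is — shelving an effective drug — patients miss out on a treatment that would have helped. Which is costlier depends on domain priorities and is a judgement call rather than a statistical fact.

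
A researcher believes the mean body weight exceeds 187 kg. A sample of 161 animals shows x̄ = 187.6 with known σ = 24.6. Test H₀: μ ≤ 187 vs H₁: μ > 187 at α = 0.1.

z = 0.309. Critical value: 1.28. Fail to reject H₀.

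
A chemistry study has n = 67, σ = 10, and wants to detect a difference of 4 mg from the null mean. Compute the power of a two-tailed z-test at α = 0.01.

SE = σ/√n = 10/√67 = 1.222. Non-centrality λ = d/SE = 4/1.222 = 3.274. Power ≈ Φ(λ - z_{α/2}) = Φ(3.274 - 2.576) = Φ(0.698) = 0.757.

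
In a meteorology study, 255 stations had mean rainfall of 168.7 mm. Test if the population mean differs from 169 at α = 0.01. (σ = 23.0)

z = (x̄ - μ₀)/(σ/√n) = (168.7 - 169)/(23.0/√255) = -0.208. Critical value: ±2.576. Since |-0.208| ≤ 2.576, Fail to reject H₀.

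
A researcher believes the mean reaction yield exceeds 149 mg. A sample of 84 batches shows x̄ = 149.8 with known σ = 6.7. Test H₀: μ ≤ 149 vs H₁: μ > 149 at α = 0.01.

z = 1.094. Critical value: 2.33. Fail to reject H₀.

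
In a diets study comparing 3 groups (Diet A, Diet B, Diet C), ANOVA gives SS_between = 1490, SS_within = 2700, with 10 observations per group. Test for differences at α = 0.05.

df_between = 2, df_within = 27. F = MS_between/MS_within = 745.0/100.0 = 7.45. F_crit ≈ 3.354. Reject H₀. At least one mean differs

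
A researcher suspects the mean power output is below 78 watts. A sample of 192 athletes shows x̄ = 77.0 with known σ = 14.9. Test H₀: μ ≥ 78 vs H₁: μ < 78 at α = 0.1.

z = -0.93. Critical value: -1.28. Fail to reject H₀.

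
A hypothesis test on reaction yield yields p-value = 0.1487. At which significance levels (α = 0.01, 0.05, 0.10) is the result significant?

p = 0.1487. Not significant at any of the given levels.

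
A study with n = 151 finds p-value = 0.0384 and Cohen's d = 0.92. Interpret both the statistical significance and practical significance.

Statistically significant (p = 0.0384 < 0.05). Cohen's d = 0.92 indicates a large effect size. Both statistical and practical significance should be considered.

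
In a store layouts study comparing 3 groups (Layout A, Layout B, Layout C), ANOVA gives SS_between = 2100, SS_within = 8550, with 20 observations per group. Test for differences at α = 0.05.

df_between = 2, df_within = 57. F = MS_between/MS_within = 1050.0/150.0 = 7.0. F_crit ≈ 3.159. Reject H₀. At least one mean differs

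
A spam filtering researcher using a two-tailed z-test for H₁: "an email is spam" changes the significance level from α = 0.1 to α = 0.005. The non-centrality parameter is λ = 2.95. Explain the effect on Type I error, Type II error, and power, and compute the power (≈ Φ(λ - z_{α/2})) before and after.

Decreasing α from 0.1 to 0.005:
• Type I error rate decreases (α is the Type I rate by definition).
• Critical value moves from z_{α/2} = 1.645 to 2.807, so power = Φ(λ - z_{α/2}) goes from Φ(2.95 - 1.645) = 0.904 to Φ(2.95 - 2.807) = 0.557.
• Type II error rate β = 1 - power therefore increases (0.096 → 0.443).
Appropriate when false positives are costly — here, a legitimate email is sent to the spam folder and the user misses it.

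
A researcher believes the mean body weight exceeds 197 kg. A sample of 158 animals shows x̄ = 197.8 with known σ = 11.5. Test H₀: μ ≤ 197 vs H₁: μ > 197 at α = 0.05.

z = 0.874. Critical value: 1.645. Fail to reject H₀.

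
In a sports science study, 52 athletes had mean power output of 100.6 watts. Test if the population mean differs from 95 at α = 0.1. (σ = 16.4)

z = (x̄ - μ₀)/(σ/√n) = (100.6 - 95)/(16.4/√52) = 2.462. Critical value: ±1.645. Since |2.462| > 1.645, Reject H₀.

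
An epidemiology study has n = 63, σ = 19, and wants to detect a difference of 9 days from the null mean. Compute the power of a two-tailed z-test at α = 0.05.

SE = σ/√n = 19/√63 = 2.394. Non-centrality λ = d/SE = 9/2.394 = 3.76. Power ≈ Φ(λ - z_{α/2}) = Φ(3.76 - 1.96) = Φ(1.8) = 0.964.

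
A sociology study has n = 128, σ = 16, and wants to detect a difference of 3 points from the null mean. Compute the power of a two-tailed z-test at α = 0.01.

SE = σ/√n = 16/√128 = 1.414. Non-centrality λ = d/SE = 3/1.414 = 2.121. Power ≈ Φ(λ - z_{α/2}) = Φ(2.121 - 2.576) = Φ(-0.455) = 0.325.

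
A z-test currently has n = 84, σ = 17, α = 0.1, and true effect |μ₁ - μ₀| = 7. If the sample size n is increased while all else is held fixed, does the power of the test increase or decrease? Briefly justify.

Power increases: a larger n shrinks the standard error σ/√n, moving the sampling distribution under H₁ further from the critical value.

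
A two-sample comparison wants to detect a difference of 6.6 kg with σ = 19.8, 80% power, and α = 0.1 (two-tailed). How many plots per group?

n per group = 2(z_α/2 + z_β)²σ²/d² = 2×(1.645 + 0.84)²×19.8²/6.6² = 111.2 → n = 112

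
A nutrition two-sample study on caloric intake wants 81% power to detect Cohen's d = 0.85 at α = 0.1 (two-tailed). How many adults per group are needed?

z_{α/2} = 1.645, z_β = Φ⁻¹(0.81) = 0.878. For large effect (d = 0.85): n per group = 2(z_{α/2} + z_β)²/d² = 2(1.645 + 0.878)²/0.85² = 17.6 → 18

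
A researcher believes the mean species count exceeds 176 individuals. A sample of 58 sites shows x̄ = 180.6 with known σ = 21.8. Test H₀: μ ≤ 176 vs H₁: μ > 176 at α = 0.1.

z = 1.607. Critical value: 1.28. Reject H₀.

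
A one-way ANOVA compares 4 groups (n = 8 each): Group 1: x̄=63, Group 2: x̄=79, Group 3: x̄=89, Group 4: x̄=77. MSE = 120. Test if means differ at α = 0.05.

Grand mean = 77.0. SS_between = 2752.0, MS_between = 917.33. F = 7.644, F_crit ≈ 2.947. Reject H₀.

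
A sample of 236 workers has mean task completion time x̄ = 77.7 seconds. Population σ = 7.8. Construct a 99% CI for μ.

CI = x̄ ± z*(σ/√n) = 77.7 ± 2.576(7.8/√236) = 77.7 ± 1.31 = (76.39, 79.01)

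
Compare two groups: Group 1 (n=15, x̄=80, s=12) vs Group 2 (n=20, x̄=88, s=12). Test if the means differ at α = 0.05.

Pooled sp = 12.0. t = -1.952, df = 33. Critical t = ±2.035. Fail to reject H₀.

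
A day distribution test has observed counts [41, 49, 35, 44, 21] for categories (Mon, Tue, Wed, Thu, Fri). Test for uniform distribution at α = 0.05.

Expected = 38 each. χ² = Σ(O-E)²/E = 12.211. df = 4, critical value = 9.488. Reject H₀.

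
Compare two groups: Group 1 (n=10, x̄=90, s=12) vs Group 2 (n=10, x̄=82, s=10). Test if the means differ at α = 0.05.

Pooled sp = 11.05. t = 1.62, df = 18. Critical t = ±2.101. Fail to reject H₀.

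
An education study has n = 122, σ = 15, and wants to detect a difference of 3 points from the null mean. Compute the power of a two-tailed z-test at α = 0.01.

SE = σ/√n = 15/√122 = 1.358. Non-centrality λ = d/SE = 3/1.358 = 2.209. Power ≈ Φ(λ - z_{α/2}) = Φ(2.209 - 2.576) = Φ(-0.367) = 0.357.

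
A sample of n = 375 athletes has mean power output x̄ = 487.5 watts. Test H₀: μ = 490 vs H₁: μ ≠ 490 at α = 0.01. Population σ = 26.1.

z = (x̄ - μ₀)/(σ/√n) = (487.5 - 490)/(26.1/√375) = -1.855. Critical value: ±2.576. Since |-1.855| ≤ 2.576, Fail to reject H₀.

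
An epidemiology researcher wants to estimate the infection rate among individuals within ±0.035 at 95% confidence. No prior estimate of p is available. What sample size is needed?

Conservative approach: use p = 0.5 (maximizes p(1-p) = 0.25). n = z²(0.25)/E² = 1.96²×0.25/0.035² = 784.0 → n = 784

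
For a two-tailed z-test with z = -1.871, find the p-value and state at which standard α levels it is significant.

p = 2·P(Z > |-1.871|) = 2·(1 - Φ(1.871)) ≈ 0.0613. Significant at α = 0.1.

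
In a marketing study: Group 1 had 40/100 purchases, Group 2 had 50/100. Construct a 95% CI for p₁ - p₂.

p̂₁ = 0.4, p̂₂ = 0.5. Difference = -0.1. CI = (-0.237, 0.037)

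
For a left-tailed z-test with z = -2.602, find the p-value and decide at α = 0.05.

p = P(Z < -2.602) = Φ(-2.602) ≈ 0.0046. Since p < 0.05, reject H₀ (significant) at α = 0.05.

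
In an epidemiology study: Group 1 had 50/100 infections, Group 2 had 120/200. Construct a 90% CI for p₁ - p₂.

p̂₁ = 0.5, p̂₂ = 0.6. Difference = -0.1. CI = (-0.2, 0.0)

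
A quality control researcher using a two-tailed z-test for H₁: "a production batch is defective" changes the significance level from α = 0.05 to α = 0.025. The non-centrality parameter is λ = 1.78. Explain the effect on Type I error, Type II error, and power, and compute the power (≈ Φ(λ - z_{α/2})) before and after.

Decreasing α from 0.05 to 0.025:
• Type I error rate decreases (α is the Type I rate by definition).
• Critical value moves from z_{α/2} = 1.96 to 2.241, so power = Φ(λ - z_{α/2}) goes from Φ(1.78 - 1.96) = 0.429 to Φ(1.78 - 2.241) = 0.322.
• Type II error rate β = 1 - power therefore increases (0.571 → 0.678).
Appropriate when false positives are costly — here, scrapping a good batch — wasted material and cost for no reason.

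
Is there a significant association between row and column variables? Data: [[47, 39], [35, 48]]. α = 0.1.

χ² = 2.635. df = 1, critical = 2.706. Fail to reject H₀. No evidence of dependence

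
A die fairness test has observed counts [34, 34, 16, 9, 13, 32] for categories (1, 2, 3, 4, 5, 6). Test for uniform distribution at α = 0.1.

Expected = 23 each. χ² = Σ(O-E)²/E = 29.043. df = 5, critical value = 9.236. Reject H₀.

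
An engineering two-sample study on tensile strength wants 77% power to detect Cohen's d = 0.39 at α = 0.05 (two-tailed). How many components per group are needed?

z_{α/2} = 1.96, z_β = Φ⁻¹(0.77) = 0.739. For small effect (d = 0.39): n per group = 2(z_{α/2} + z_β)²/d² = 2(1.96 + 0.739)²/0.39² = 95.8 → 96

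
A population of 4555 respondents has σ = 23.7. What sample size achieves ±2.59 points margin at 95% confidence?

Without FPC: n₀ = (1.96×23.7/2.59)² = 321.669. With FPC: n = n₀N/(n₀+N-1) = 300.5 → n = 301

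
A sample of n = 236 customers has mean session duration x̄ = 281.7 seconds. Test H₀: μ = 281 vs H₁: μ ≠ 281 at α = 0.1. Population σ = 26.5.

z = (x̄ - μ₀)/(σ/√n) = (281.7 - 281)/(26.5/√236) = 0.406. Critical value: ±1.645. Since |0.406| ≤ 1.645, Fail to reject H₀.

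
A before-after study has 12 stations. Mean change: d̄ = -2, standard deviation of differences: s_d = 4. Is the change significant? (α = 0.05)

t = d̄/(s_d/√n) = -2/(4/√12) = -1.732. df = 11, critical t = ±2.201. Fail to reject H₀.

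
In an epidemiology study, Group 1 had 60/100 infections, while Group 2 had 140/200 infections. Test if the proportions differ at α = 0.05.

p̂₁ = 0.6, p̂₂ = 0.7, pooled p̂ = 0.667. z = -1.732. Critical: ±1.96. Fail to reject H₀.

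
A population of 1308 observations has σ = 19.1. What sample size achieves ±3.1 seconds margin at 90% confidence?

Without FPC: n₀ = (1.645×19.1/3.1)² = 102.725. With FPC: n = n₀N/(n₀+N-1) = 95.3 → n = 96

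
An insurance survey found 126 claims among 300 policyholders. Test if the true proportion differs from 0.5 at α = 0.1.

p̂ = 0.42, p₀ = 0.5. z = (p̂ - p₀)/√(p₀(1-p₀)/n) = -2.771. Critical: ±1.645. Reject H₀.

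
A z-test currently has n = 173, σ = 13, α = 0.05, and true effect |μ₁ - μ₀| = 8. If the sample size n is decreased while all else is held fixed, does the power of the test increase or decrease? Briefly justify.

Power decreases: a smaller n inflates the standard error σ/√n, pulling the sampling distribution under H₁ back toward the critical value.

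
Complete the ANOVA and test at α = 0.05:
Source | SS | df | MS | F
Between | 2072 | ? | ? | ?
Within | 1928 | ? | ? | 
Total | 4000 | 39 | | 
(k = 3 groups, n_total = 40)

df_between = 2, df_within = 37. MS_between = 1036.0, MS_within = 52.11. F = 19.882, F_crit ≈ 3.252. Reject H₀.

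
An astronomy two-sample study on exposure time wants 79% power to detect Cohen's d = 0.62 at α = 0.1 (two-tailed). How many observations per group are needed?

z_{α/2} = 1.645, z_β = Φ⁻¹(0.79) = 0.806. For medium effect (d = 0.62): n per group = 2(z_{α/2} + z_β)²/d² = 2(1.645 + 0.806)²/0.62² = 31.3 → 32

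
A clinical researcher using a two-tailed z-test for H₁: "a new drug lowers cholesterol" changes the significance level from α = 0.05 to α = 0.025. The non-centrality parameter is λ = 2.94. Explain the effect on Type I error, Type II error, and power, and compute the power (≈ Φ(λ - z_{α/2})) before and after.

Decreasing α from 0.05 to 0.025:
• Type I error rate decreases (α is the Type I rate by definition).
• Critical value moves from z_{α/2} = 1.96 to 2.241, so power = Φ(λ - z_{α/2}) goes from Φ(2.94 - 1.96) = 0.836 to Φ(2.94 - 2.241) = 0.758.
• Type II error rate β = 1 - power therefore increases (0.164 → 0.242).
Appropriate when false positives are costly — here, approving an ineffective drug — patients take a useless medication and may skip effective alternatives.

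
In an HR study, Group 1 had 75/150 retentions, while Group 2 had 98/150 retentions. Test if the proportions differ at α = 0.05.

p̂₁ = 0.5, p̂₂ = 0.653, pooled p̂ = 0.577. z = -2.688. Critical: ±1.96. Reject H₀.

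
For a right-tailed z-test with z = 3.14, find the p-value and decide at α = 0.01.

p = P(Z > 3.14) = 1 - Φ(3.14) ≈ 0.0008. Since p < 0.01, reject H₀ (significant) at α = 0.01.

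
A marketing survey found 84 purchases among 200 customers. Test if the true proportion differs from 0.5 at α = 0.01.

p̂ = 0.42, p₀ = 0.5. z = (p̂ - p₀)/√(p₀(1-p₀)/n) = -2.263. Critical: ±2.576. Fail to reject H₀.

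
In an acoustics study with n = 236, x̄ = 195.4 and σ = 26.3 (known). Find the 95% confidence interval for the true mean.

CI = x̄ ± z*(σ/√n) = 195.4 ± 1.96(26.3/√236) = 195.4 ± 3.36 = (192.04, 198.76)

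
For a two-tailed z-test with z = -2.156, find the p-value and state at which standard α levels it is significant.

p = 2·P(Z > |-2.156|) = 2·(1 - Φ(2.156)) ≈ 0.0311. Significant at α = 0.1; Significant at α = 0.05.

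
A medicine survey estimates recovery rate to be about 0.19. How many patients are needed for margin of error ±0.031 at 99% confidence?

n = z²p(1-p)/E² = 2.576²×0.19×0.81/0.031² = 1062.7 → n = 1063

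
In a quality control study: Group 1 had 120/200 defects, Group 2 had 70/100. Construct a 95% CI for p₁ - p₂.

p̂₁ = 0.6, p̂₂ = 0.7. Difference = -0.1. CI = (-0.213, 0.013)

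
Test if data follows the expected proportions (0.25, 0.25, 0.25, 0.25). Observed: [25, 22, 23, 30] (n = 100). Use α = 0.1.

Expected: [25.0, 25.0, 25.0, 25.0]. χ² = 1.52. df = 3, critical = 6.251. Fail to reject H₀.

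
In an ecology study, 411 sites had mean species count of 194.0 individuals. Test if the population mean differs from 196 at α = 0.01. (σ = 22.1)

z = (x̄ - μ₀)/(σ/√n) = (194.0 - 196)/(22.1/√411) = -1.835. Critical value: ±2.576. Since |-1.835| ≤ 2.576, Fail to reject H₀.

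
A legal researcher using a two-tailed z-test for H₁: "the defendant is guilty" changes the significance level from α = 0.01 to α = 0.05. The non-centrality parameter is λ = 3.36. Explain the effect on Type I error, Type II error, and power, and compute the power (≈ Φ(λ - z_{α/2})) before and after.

Increasing α from 0.01 to 0.05:
• Type I error rate increases (α is the Type I rate by definition).
• Critical value moves from z_{α/2} = 2.576 to 1.96, so power = Φ(λ - z_{α/2}) goes from Φ(3.36 - 2.576) = 0.783 to Φ(3.36 - 1.96) = 0.919.
• Type II error rate β = 1 - power therefore decreases (0.217 → 0.081).
Appropriate when false negatives are costly — here, acquitting a guilty person.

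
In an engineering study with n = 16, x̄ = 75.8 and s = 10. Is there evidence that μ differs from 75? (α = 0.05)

t = (x̄ - μ₀)/(s/√n) = (75.8 - 75)/(10/√16) = 0.32. df = 15, critical t = ±2.131. Fail to reject H₀.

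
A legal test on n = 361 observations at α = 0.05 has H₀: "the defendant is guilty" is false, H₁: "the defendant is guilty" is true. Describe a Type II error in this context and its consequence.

Type II error: failing to reject H₀ when it is false — concluding that the defendant is guilty is not supported when in fact it is. Consequence: acquitting a guilty person.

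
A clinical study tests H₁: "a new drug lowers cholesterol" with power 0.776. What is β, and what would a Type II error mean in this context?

β = 1 - power = 1 - 0.776 = 0.224. A Type II error is failing to reject H₀ when H₀ is false (false negative) — here, failing to conclude that a new drug lowers cholesterol when in fact it is true. Consequence: shelving an effective drug — patients miss out on a treatment that would have helped.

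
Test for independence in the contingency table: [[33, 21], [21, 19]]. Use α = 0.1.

χ² = 0.697. df = 1, critical = 2.706. Fail to reject H₀. No evidence of dependence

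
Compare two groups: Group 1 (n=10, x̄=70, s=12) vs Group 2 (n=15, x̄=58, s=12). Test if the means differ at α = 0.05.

Pooled sp = 12.0. t = 2.449, df = 23. Critical t = ±2.069. Reject H₀.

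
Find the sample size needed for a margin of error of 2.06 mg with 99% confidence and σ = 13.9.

n = (z*σ/E)² = (2.576×13.9/2.06)² = 302.1 → n = 303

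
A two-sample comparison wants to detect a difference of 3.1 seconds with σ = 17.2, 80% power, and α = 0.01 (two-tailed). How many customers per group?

n per group = 2(z_α/2 + z_β)²σ²/d² = 2×(2.576 + 0.84)²×17.2²/3.1² = 718.5 → n = 719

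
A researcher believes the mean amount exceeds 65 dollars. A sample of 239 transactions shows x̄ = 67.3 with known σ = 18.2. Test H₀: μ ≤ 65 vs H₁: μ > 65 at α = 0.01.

z = 1.954. Critical value: 2.33. Fail to reject H₀.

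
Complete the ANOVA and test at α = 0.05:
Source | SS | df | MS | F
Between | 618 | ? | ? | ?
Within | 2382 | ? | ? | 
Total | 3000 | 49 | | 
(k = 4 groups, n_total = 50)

df_between = 3, df_within = 46. MS_between = 206.0, MS_within = 51.78. F = 3.978, F_crit ≈ 2.807. Reject H₀.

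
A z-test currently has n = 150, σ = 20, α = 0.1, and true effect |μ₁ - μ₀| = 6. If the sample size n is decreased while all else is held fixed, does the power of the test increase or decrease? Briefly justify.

Power decreases: a smaller n inflates the standard error σ/√n, pulling the sampling distribution under H₁ back toward the critical value.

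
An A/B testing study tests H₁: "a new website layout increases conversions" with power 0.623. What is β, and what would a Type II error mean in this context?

β = 1 - power = 1 - 0.623 = 0.377. A Type II error is failing to reject H₀ when H₀ is false (false negative) — here, failing to conclude that a new website layout increases conversions when in fact it is true. Consequence: discarding a layout that would have improved conversions — lost revenue.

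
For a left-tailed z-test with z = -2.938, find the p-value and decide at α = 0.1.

p = P(Z < -2.938) = Φ(-2.938) ≈ 0.0017. Since p < 0.1, reject H₀ (significant) at α = 0.1.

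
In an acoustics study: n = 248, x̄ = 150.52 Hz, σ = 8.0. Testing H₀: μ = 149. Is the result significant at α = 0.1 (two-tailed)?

z = (150.52 - 149)/(8.0/√248) = 2.992. Since |z| > 1.645, significant at α = 0.1.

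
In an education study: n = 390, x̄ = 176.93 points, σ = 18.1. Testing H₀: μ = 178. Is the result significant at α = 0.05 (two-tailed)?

z = (176.93 - 178)/(18.1/√390) = -1.167. Since |z| ≤ 1.96, not significant at α = 0.05.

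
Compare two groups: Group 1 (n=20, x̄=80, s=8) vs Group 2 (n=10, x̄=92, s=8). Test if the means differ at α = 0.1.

Pooled sp = 8.0. t = -3.873, df = 28. Critical t = ±1.701. Reject H₀.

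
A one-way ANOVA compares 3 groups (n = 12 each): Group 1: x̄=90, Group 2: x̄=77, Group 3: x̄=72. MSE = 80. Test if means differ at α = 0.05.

Grand mean = 79.67. SS_between = 2072.0, MS_between = 1036.0. F = 12.95, F_crit ≈ 3.285. Reject H₀.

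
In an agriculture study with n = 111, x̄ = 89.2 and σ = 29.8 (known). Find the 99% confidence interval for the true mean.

CI = x̄ ± z*(σ/√n) = 89.2 ± 2.576(29.8/√111) = 89.2 ± 7.29 = (81.91, 96.49)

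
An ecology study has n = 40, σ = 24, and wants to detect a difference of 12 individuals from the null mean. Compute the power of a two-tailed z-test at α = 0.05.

SE = σ/√n = 24/√40 = 3.795. Non-centrality λ = d/SE = 12/3.795 = 3.162. Power ≈ Φ(λ - z_{α/2}) = Φ(3.162 - 1.96) = Φ(1.202) = 0.885.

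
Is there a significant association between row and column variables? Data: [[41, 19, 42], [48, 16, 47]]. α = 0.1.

χ² = 0.71. df = 2, critical = 4.605. Fail to reject H₀. No evidence of dependence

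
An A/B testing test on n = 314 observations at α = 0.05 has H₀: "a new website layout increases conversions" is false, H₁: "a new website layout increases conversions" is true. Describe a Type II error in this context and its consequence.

Type II error: failing to reject H₀ when it is false — concluding that a new website layout increases conversions is not supported when in fact it is. Consequence: discarding a layout that would have improved conversions — lost revenue.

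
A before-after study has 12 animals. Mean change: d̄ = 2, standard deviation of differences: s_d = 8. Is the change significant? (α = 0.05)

t = d̄/(s_d/√n) = 2/(8/√12) = 0.866. df = 11, critical t = ±2.201. Fail to reject H₀.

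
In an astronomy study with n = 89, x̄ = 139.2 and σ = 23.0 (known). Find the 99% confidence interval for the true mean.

CI = x̄ ± z*(σ/√n) = 139.2 ± 2.576(23.0/√89) = 139.2 ± 6.28 = (132.92, 145.48)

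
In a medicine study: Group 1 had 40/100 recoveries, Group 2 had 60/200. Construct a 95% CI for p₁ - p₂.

p̂₁ = 0.4, p̂₂ = 0.3. Difference = 0.1. CI = (-0.015, 0.215)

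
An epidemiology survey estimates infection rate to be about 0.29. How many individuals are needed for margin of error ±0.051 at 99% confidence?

n = z²p(1-p)/E² = 2.576²×0.29×0.71/0.051² = 525.3 → n = 526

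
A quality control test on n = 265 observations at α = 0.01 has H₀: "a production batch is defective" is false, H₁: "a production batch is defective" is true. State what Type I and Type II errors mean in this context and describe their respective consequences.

Type I (false positive): concluding that a production batch is defective when it is not — scrapping a good batch — wasted material and cost for no reason. Type II (false negative): failing to conclude that a production batch is defective when it is — shipping a defective batch — faulty products reach customers. Which is costlier depends on domain priorities and is a judgement call rather than a statistical fact.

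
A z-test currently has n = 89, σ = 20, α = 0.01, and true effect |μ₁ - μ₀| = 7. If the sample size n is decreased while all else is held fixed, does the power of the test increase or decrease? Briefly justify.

Power decreases: a smaller n inflates the standard error σ/√n, pulling the sampling distribution under H₁ back toward the critical value.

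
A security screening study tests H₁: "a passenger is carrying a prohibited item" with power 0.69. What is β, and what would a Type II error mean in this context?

β = 1 - power = 1 - 0.69 = 0.31. A Type II error is failing to reject H₀ when H₀ is false (false negative) — here, failing to conclude that a passenger is carrying a prohibited item when in fact it is true. Consequence: letting a prohibited item through — security breach.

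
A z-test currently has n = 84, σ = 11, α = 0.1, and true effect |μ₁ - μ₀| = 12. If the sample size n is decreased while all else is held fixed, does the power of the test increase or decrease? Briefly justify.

Power decreases: a smaller n inflates the standard error σ/√n, pulling the sampling distribution under H₁ back toward the critical value.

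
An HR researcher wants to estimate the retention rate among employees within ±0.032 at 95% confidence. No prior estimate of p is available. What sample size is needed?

Conservative approach: use p = 0.5 (maximizes p(1-p) = 0.25). n = z²(0.25)/E² = 1.96²×0.25/0.032² = 937.9 → n = 938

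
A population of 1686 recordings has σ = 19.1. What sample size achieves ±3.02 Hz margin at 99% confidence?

Without FPC: n₀ = (2.576×19.1/3.02)² = 265.427. With FPC: n = n₀N/(n₀+N-1) = 229.4 → n = 230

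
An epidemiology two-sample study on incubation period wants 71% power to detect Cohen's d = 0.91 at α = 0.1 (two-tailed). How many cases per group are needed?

z_{α/2} = 1.645, z_β = Φ⁻¹(0.71) = 0.553. For large effect (d = 0.91): n per group = 2(z_{α/2} + z_β)²/d² = 2(1.645 + 0.553)²/0.91² = 11.7 → 12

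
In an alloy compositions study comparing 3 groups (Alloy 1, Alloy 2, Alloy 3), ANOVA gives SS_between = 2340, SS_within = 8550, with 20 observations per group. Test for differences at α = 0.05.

df_between = 2, df_within = 57. F = MS_between/MS_within = 1170.0/150.0 = 7.8. F_crit ≈ 3.159. Reject H₀. At least one mean differs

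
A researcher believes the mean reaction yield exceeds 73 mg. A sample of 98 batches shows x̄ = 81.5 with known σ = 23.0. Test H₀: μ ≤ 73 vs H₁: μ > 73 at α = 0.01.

z = 3.659. Critical value: 2.33. Reject H₀.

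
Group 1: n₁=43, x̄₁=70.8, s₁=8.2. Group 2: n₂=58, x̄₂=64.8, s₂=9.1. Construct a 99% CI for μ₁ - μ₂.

Difference = 6.0. SE = √(8.2²/43 + 9.1²/58) = 1.73. CI = (1.54, 10.46)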